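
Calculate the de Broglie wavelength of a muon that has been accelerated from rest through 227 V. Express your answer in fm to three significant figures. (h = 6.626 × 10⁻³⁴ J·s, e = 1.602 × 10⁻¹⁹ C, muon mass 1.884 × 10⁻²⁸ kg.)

KE = eV = 1.602 × 10⁻¹⁹ × 227.0 = 3.637 × 10⁻¹⁷ J.
p = √(2mKE) = √(2 × 1.884 × 10⁻²⁸ × 3.637 × 10⁻¹⁷) = 1.171 × 10⁻²² kg·m/s.
λ = h/p = 6.626 × 10⁻³⁴ / 1.171 × 10⁻²² = 5.66 × 10⁻¹² m = 5660 fm.

λ = 5660 fm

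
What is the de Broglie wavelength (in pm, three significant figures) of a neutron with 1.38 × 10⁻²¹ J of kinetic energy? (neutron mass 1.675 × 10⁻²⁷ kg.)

λ = 308 pm

p = √(2mKE) = √(2 × 1.675 × 10⁻²⁷ × 1.380 × 10⁻²¹) = 2.150 × 10⁻²⁴ kg·m/s.
λ = h/p = 6.626 × 10⁻³⁴ / 2.150 × 10⁻²⁴ = 3.08 × 10⁻¹⁰ m = 308 pm.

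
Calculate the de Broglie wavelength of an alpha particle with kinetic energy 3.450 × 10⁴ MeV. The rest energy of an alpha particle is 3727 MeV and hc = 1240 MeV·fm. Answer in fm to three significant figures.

λ = 0.0326 fm

Total energy E = KE + m₀c² = 3.450 × 10⁴ + 3727 = 38227 MeV.
(pc)² = E² − (m₀c²)² = (38227)² − (3727)² = 1.447 × 10⁹ MeV², so pc = 3.804 × 10⁴ MeV.
λ = hc/(pc) = 1240 MeV·fm / 3.804 × 10⁴ MeV = 0.0326 fm.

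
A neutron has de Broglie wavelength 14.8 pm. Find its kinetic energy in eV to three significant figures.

KE = 3.73 eV

p = h/λ = 6.626 × 10⁻³⁴ / 1.480 × 10⁻¹¹ = 4.477 × 10⁻²³ kg·m/s.
KE = p²/(2m) = (4.477 × 10⁻²³)² / (2 × 1.675 × 10⁻²⁷) = 5.983 × 10⁻¹⁹ J = 3.73 eV.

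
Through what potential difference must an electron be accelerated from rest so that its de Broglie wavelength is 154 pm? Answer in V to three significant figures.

p = h/λ = 6.626 × 10⁻³⁴ / 1.540 × 10⁻¹⁰ = 4.303 × 10⁻²⁴ kg·m/s.
KE = p²/(2m) = 1.016 × 10⁻¹⁷ J.
V = KE/e = 1.016 × 10⁻¹⁷ / (1.602 × 10⁻¹⁹) = 63.4 V.

V = 63.4 V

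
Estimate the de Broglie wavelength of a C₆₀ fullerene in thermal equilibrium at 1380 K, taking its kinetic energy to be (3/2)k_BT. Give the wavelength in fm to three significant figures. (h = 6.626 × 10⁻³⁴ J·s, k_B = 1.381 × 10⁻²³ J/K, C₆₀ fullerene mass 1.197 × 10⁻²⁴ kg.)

λ = 2530 fm

KE = (3/2)k_BT = 1.5 × 1.381 × 10⁻²³ × 1380 = 2.859 × 10⁻²⁰ J.
p = √(2mKE) = √(2 × 1.197 × 10⁻²⁴ × 2.859 × 10⁻²⁰) = 2.616 × 10⁻²² kg·m/s.
λ = h/p = 2.53 × 10⁻¹² m = 2530 fm.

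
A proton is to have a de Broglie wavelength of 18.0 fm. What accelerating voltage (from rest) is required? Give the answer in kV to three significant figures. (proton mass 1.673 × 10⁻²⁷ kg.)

p = h/λ = 6.626 × 10⁻³⁴ / 1.800 × 10⁻¹⁴ = 3.681 × 10⁻²⁰ kg·m/s.
KE = p²/(2m) = 4.050 × 10⁻¹³ J.
V = KE/e = 4.050 × 10⁻¹³ / (1.602 × 10⁻¹⁹) = 2530 kV.

V = 2530 kV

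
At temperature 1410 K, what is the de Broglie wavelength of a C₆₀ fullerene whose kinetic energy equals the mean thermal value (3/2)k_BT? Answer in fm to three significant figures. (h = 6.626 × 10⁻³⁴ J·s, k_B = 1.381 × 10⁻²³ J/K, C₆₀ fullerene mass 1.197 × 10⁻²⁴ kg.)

KE = (3/2)k_BT = 1.5 × 1.381 × 10⁻²³ × 1410 = 2.921 × 10⁻²⁰ J.
p = √(2mKE) = √(2 × 1.197 × 10⁻²⁴ × 2.921 × 10⁻²⁰) = 2.644 × 10⁻²² kg·m/s.
λ = h/p = 2.51 × 10⁻¹² m = 2510 fm.

λ = 2510 fm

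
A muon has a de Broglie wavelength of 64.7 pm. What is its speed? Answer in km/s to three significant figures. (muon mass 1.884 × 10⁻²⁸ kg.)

v = 54.4 km/s

p = h/λ = 6.626 × 10⁻³⁴ / 6.470 × 10⁻¹¹ = 1.024 × 10⁻²³ kg·m/s.
v = p/m = 1.024 × 10⁻²³ / 1.884 × 10⁻²⁸ = 5.44 × 10⁴ m/s = 54.4 km/s.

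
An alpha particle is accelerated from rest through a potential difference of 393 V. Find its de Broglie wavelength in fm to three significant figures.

λ = 512 fm

KE = 2eV = 2 × 1.602 × 10⁻¹⁹ × 393.0 = 1.259 × 10⁻¹⁶ J.
p = √(2mKE) = √(2 × 6.645 × 10⁻²⁷ × 1.259 × 10⁻¹⁶) = 1.294 × 10⁻²¹ kg·m/s.
λ = h/p = 6.626 × 10⁻³⁴ / 1.294 × 10⁻²¹ = 5.12 × 10⁻¹³ m = 512 fm.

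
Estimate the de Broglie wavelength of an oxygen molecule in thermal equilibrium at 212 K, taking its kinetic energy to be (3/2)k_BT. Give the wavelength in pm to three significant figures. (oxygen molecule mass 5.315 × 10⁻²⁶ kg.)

KE = (3/2)k_BT = 1.5 × 1.381 × 10⁻²³ × 212 = 4.392 × 10⁻²¹ J.
p = √(2mKE) = √(2 × 5.315 × 10⁻²⁶ × 4.392 × 10⁻²¹) = 2.161 × 10⁻²³ kg·m/s.
λ = h/p = 3.07 × 10⁻¹¹ m = 30.7 pm.

λ = 30.7 pm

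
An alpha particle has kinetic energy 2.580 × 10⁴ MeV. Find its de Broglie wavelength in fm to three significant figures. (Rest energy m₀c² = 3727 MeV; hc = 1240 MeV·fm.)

λ = 0.0423 fm

Total energy E = KE + m₀c² = 2.580 × 10⁴ + 3727 = 29527 MeV.
(pc)² = E² − (m₀c²)² = (29527)² − (3727)² = 8.580 × 10⁸ MeV², so pc = 2.929 × 10⁴ MeV.
λ = hc/(pc) = 1240 MeV·fm / 2.929 × 10⁴ MeV = 0.0423 fm.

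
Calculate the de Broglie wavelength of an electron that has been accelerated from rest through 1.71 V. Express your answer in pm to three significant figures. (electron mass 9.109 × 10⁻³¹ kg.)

λ = 938 pm

KE = eV = 1.602 × 10⁻¹⁹ × 1.710 = 2.739 × 10⁻¹⁹ J.
p = √(2mKE) = √(2 × 9.109 × 10⁻³¹ × 2.739 × 10⁻¹⁹) = 7.064 × 10⁻²⁵ kg·m/s.
λ = h/p = 6.626 × 10⁻³⁴ / 7.064 × 10⁻²⁵ = 9.38 × 10⁻¹⁰ m = 938 pm.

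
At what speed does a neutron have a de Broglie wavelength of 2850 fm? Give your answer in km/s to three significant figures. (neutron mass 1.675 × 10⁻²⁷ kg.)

p = h/λ = 6.626 × 10⁻³⁴ / 2.850 × 10⁻¹² = 2.325 × 10⁻²² kg·m/s.
v = p/m = 2.325 × 10⁻²² / 1.675 × 10⁻²⁷ = 1.39 × 10⁵ m/s = 139 km/s.

v = 139 km/s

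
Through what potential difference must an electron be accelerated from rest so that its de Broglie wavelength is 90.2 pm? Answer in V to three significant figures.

p = h/λ = 6.626 × 10⁻³⁴ / 9.020 × 10⁻¹¹ = 7.346 × 10⁻²⁴ kg·m/s.
KE = p²/(2m) = 2.962 × 10⁻¹⁷ J.
V = KE/e = 2.962 × 10⁻¹⁷ / (1.602 × 10⁻¹⁹) = 185 V.

V = 185 V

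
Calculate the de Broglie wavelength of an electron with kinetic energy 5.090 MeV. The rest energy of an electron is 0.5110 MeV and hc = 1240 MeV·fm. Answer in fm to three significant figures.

Total energy E = KE + m₀c² = 5.090 + 0.5110 = 5.6010 MeV.
(pc)² = E² − (m₀c²)² = (5.6010)² − (0.5110)² = 31.11 MeV², so pc = 5.578 MeV.
λ = hc/(pc) = 1240 MeV·fm / 5.578 MeV = 222 fm.

λ = 222 fm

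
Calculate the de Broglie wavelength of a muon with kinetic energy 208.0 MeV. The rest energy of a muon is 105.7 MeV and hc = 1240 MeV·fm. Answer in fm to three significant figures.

Total energy E = KE + m₀c² = 208.0 + 105.7 = 313.7 MeV.
(pc)² = E² − (m₀c²)² = (313.7)² − (105.7)² = 8.724 × 10⁴ MeV², so pc = 295.4 MeV.
λ = hc/(pc) = 1240 MeV·fm / 295.4 MeV = 4.20 fm.

λ = 4.20 fm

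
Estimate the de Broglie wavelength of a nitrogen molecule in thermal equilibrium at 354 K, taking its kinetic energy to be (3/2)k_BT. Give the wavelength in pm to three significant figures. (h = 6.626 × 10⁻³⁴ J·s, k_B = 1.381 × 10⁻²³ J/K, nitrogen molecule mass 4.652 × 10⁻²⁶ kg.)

λ = 25.4 pm

KE = (3/2)k_BT = 1.5 × 1.381 × 10⁻²³ × 354 = 7.333 × 10⁻²¹ J.
p = √(2mKE) = √(2 × 4.652 × 10⁻²⁶ × 7.333 × 10⁻²¹) = 2.612 × 10⁻²³ kg·m/s.
λ = h/p = 2.54 × 10⁻¹¹ m = 25.4 pm.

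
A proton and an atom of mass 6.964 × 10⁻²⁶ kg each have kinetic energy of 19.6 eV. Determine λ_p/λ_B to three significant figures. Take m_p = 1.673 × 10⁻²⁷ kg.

λ_p/λ_B = 6.45

At fixed KE, p = √(2mKE) so λ = h/p ∝ 1/√m.
λ_p/λ_B = √(m_B/m_p) = √(6.964 × 10⁻²⁶/1.673 × 10⁻²⁷) = √(41.63) = 6.45.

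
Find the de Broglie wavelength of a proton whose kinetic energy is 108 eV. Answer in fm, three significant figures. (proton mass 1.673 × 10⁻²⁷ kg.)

λ = 2750 fm

KE = 108 eV = 1.730 × 10⁻¹⁷ J.
p = √(2mKE) = √(2 × 1.673 × 10⁻²⁷ × 1.730 × 10⁻¹⁷) = 2.406 × 10⁻²² kg·m/s.
λ = h/p = 6.626 × 10⁻³⁴ / 2.406 × 10⁻²² = 2.75 × 10⁻¹² m = 2750 fm.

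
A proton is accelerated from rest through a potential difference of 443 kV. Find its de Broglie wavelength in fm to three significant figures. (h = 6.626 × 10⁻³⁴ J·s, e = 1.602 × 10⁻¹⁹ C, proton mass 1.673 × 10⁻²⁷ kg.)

λ = 43.0 fm

KE = eV = 1.602 × 10⁻¹⁹ × 4.430 × 10⁵ = 7.097 × 10⁻¹⁴ J.
p = √(2mKE) = √(2 × 1.673 × 10⁻²⁷ × 7.097 × 10⁻¹⁴) = 1.541 × 10⁻²⁰ kg·m/s.
λ = h/p = 6.626 × 10⁻³⁴ / 1.541 × 10⁻²⁰ = 4.30 × 10⁻¹⁴ m = 43.0 fm.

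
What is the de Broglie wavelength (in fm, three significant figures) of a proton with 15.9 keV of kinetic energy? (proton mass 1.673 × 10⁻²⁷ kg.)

λ = 227 fm

KE = 15.9 keV = 2.547 × 10⁻¹⁵ J.
p = √(2mKE) = √(2 × 1.673 × 10⁻²⁷ × 2.547 × 10⁻¹⁵) = 2.919 × 10⁻²¹ kg·m/s.
λ = h/p = 6.626 × 10⁻³⁴ / 2.919 × 10⁻²¹ = 2.27 × 10⁻¹³ m = 227 fm.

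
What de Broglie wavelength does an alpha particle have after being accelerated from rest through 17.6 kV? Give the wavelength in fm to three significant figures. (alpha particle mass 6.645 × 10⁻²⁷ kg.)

λ = 76.5 fm

KE = 2eV = 2 × 1.602 × 10⁻¹⁹ × 1.760 × 10⁴ = 5.639 × 10⁻¹⁵ J.
p = √(2mKE) = √(2 × 6.645 × 10⁻²⁷ × 5.639 × 10⁻¹⁵) = 8.657 × 10⁻²¹ kg·m/s.
λ = h/p = 6.626 × 10⁻³⁴ / 8.657 × 10⁻²¹ = 7.65 × 10⁻¹⁴ m = 76.5 fm.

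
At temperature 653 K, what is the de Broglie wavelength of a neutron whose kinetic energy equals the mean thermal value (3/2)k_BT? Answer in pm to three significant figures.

λ = 98.4 pm

KE = (3/2)k_BT = 1.5 × 1.381 × 10⁻²³ × 653 = 1.353 × 10⁻²⁰ J.
p = √(2mKE) = √(2 × 1.675 × 10⁻²⁷ × 1.353 × 10⁻²⁰) = 6.732 × 10⁻²⁴ kg·m/s.
λ = h/p = 9.84 × 10⁻¹¹ m = 98.4 pm.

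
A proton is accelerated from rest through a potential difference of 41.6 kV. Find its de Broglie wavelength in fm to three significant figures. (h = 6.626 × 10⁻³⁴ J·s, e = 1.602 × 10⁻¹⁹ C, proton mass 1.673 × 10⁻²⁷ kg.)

KE = eV = 1.602 × 10⁻¹⁹ × 4.160 × 10⁴ = 6.664 × 10⁻¹⁵ J.
p = √(2mKE) = √(2 × 1.673 × 10⁻²⁷ × 6.664 × 10⁻¹⁵) = 4.722 × 10⁻²¹ kg·m/s.
λ = h/p = 6.626 × 10⁻³⁴ / 4.722 × 10⁻²¹ = 1.40 × 10⁻¹³ m = 140 fm.

λ = 140 fm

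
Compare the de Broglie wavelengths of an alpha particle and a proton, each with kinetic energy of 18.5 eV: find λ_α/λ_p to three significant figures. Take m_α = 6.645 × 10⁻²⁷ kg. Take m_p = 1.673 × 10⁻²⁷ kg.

λ_α/λ_p = 0.502

At fixed KE, p = √(2mKE) so λ = h/p ∝ 1/√m.
λ_α/λ_p = √(m_p/m_α) = √(1.673 × 10⁻²⁷/6.645 × 10⁻²⁷) = √(0.2518) = 0.502.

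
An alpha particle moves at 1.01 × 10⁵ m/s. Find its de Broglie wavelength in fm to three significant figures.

p = mv = 6.645 × 10⁻²⁷ × 1.01 × 10⁵ = 6.711 × 10⁻²² kg·m/s.
λ = h/p = 6.626 × 10⁻³⁴ / 6.711 × 10⁻²² = 9.87 × 10⁻¹³ m = 987 fm.

λ = 987 fm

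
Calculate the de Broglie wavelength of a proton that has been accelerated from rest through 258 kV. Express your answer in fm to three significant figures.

KE = eV = 1.602 × 10⁻¹⁹ × 2.580 × 10⁵ = 4.133 × 10⁻¹⁴ J.
p = √(2mKE) = √(2 × 1.673 × 10⁻²⁷ × 4.133 × 10⁻¹⁴) = 1.176 × 10⁻²⁰ kg·m/s.
λ = h/p = 6.626 × 10⁻³⁴ / 1.176 × 10⁻²⁰ = 5.63 × 10⁻¹⁴ m = 56.3 fm.

λ = 56.3 fm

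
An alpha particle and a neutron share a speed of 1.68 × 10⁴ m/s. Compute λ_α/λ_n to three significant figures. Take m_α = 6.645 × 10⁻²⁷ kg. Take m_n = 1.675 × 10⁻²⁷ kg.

λ_α/λ_n = 0.252

At fixed v, p = mv so λ = h/(mv) ∝ 1/m.
λ_α/λ_n = m_n/m_α = 1.675 × 10⁻²⁷/6.645 × 10⁻²⁷ = 0.252.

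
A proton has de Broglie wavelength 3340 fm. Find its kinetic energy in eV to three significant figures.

KE = 73.4 eV

p = h/λ = 6.626 × 10⁻³⁴ / 3.340 × 10⁻¹² = 1.984 × 10⁻²² kg·m/s.
KE = p²/(2m) = (1.984 × 10⁻²²)² / (2 × 1.673 × 10⁻²⁷) = 1.176 × 10⁻¹⁷ J = 73.4 eV.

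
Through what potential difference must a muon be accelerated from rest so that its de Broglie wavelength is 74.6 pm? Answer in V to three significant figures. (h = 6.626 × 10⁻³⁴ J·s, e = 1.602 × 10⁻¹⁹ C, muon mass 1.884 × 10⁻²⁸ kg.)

V = 1.31 V

p = h/λ = 6.626 × 10⁻³⁴ / 7.460 × 10⁻¹¹ = 8.882 × 10⁻²⁴ kg·m/s.
KE = p²/(2m) = 2.094 × 10⁻¹⁹ J.
V = KE/e = 2.094 × 10⁻¹⁹ / (1.602 × 10⁻¹⁹) = 1.31 V.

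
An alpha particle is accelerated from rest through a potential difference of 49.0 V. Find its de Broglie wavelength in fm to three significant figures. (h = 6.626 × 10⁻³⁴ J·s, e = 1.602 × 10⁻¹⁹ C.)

KE = 2eV = 2 × 1.602 × 10⁻¹⁹ × 49.00 = 1.570 × 10⁻¹⁷ J.
p = √(2mKE) = √(2 × 6.645 × 10⁻²⁷ × 1.570 × 10⁻¹⁷) = 4.568 × 10⁻²² kg·m/s.
λ = h/p = 6.626 × 10⁻³⁴ / 4.568 × 10⁻²² = 1.45 × 10⁻¹² m = 1450 fm.

λ = 1450 fm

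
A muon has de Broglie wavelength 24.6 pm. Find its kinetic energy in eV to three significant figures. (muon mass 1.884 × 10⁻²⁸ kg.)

p = h/λ = 6.626 × 10⁻³⁴ / 2.460 × 10⁻¹¹ = 2.693 × 10⁻²³ kg·m/s.
KE = p²/(2m) = (2.693 × 10⁻²³)² / (2 × 1.884 × 10⁻²⁸) = 1.925 × 10⁻¹⁸ J = 12.0 eV.

KE = 12.0 eV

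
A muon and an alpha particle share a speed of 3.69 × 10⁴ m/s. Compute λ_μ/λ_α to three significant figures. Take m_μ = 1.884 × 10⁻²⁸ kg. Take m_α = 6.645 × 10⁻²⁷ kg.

At fixed v, p = mv so λ = h/(mv) ∝ 1/m.
λ_μ/λ_α = m_α/m_μ = 6.645 × 10⁻²⁷/1.884 × 10⁻²⁸ = 35.3.

λ_μ/λ_α = 35.3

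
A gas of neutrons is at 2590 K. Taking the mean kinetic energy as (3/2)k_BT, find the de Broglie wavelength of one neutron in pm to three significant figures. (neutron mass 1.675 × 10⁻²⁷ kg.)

KE = (3/2)k_BT = 1.5 × 1.381 × 10⁻²³ × 2590 = 5.365 × 10⁻²⁰ J.
p = √(2mKE) = √(2 × 1.675 × 10⁻²⁷ × 5.365 × 10⁻²⁰) = 1.341 × 10⁻²³ kg·m/s.
λ = h/p = 4.94 × 10⁻¹¹ m = 49.4 pm.

λ = 49.4 pm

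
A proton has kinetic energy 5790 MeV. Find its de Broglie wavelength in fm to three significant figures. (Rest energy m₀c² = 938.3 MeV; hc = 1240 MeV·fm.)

λ = 0.186 fm

Total energy E = KE + m₀c² = 5790 + 938.3 = 6728.3 MeV.
(pc)² = E² − (m₀c²)² = (6728.3)² − (938.3)² = 4.439 × 10⁷ MeV², so pc = 6663 MeV.
λ = hc/(pc) = 1240 MeV·fm / 6663 MeV = 0.186 fm.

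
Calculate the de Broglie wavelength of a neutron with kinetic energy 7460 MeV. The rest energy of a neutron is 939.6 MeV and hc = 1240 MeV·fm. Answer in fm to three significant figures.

Total energy E = KE + m₀c² = 7460 + 939.6 = 8399.6 MeV.
(pc)² = E² − (m₀c²)² = (8399.6)² − (939.6)² = 6.967 × 10⁷ MeV², so pc = 8347 MeV.
λ = hc/(pc) = 1240 MeV·fm / 8347 MeV = 0.149 fm.

λ = 0.149 fm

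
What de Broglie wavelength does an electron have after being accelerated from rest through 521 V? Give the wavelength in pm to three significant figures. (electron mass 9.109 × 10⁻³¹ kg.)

KE = eV = 1.602 × 10⁻¹⁹ × 521.0 = 8.346 × 10⁻¹⁷ J.
p = √(2mKE) = √(2 × 9.109 × 10⁻³¹ × 8.346 × 10⁻¹⁷) = 1.233 × 10⁻²³ kg·m/s.
λ = h/p = 6.626 × 10⁻³⁴ / 1.233 × 10⁻²³ = 5.37 × 10⁻¹¹ m = 53.7 pm.

λ = 53.7 pm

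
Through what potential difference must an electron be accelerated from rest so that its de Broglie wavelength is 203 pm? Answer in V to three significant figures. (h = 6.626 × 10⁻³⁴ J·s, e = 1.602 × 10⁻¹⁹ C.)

p = h/λ = 6.626 × 10⁻³⁴ / 2.030 × 10⁻¹⁰ = 3.264 × 10⁻²⁴ kg·m/s.
KE = p²/(2m) = 5.848 × 10⁻¹⁸ J.
V = KE/e = 5.848 × 10⁻¹⁸ / (1.602 × 10⁻¹⁹) = 36.5 V.

V = 36.5 V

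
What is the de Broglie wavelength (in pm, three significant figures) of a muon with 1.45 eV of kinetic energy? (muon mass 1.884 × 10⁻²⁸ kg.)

KE = 1.45 eV = 2.323 × 10⁻¹⁹ J.
p = √(2mKE) = √(2 × 1.884 × 10⁻²⁸ × 2.323 × 10⁻¹⁹) = 9.356 × 10⁻²⁴ kg·m/s.
λ = h/p = 6.626 × 10⁻³⁴ / 9.356 × 10⁻²⁴ = 7.08 × 10⁻¹¹ m = 70.8 pm.

λ = 70.8 pm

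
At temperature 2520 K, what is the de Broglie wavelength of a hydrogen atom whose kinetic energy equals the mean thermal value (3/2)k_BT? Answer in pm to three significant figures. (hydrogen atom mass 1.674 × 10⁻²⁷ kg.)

KE = (3/2)k_BT = 1.5 × 1.381 × 10⁻²³ × 2520 = 5.220 × 10⁻²⁰ J.
p = √(2mKE) = √(2 × 1.674 × 10⁻²⁷ × 5.220 × 10⁻²⁰) = 1.322 × 10⁻²³ kg·m/s.
λ = h/p = 5.01 × 10⁻¹¹ m = 50.1 pm.

λ = 50.1 pm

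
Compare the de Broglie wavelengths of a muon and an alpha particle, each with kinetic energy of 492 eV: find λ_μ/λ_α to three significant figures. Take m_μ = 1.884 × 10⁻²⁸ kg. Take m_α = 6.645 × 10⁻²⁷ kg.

At fixed KE, p = √(2mKE) so λ = h/p ∝ 1/√m.
λ_μ/λ_α = √(m_α/m_μ) = √(6.645 × 10⁻²⁷/1.884 × 10⁻²⁸) = √(35.27) = 5.94.

λ_μ/λ_α = 5.94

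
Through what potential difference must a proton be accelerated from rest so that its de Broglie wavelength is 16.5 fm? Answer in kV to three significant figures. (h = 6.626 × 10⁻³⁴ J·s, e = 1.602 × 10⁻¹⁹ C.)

p = h/λ = 6.626 × 10⁻³⁴ / 1.650 × 10⁻¹⁴ = 4.016 × 10⁻²⁰ kg·m/s.
KE = p²/(2m) = 4.820 × 10⁻¹³ J.
V = KE/e = 4.820 × 10⁻¹³ / (1.602 × 10⁻¹⁹) = 3010 kV.

V = 3010 kV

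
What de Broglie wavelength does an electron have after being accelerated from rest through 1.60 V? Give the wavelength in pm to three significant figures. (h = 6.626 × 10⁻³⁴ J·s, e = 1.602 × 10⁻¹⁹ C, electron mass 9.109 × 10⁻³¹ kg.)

KE = eV = 1.602 × 10⁻¹⁹ × 1.600 = 2.563 × 10⁻¹⁹ J.
p = √(2mKE) = √(2 × 9.109 × 10⁻³¹ × 2.563 × 10⁻¹⁹) = 6.833 × 10⁻²⁵ kg·m/s.
λ = h/p = 6.626 × 10⁻³⁴ / 6.833 × 10⁻²⁵ = 9.70 × 10⁻¹⁰ m = 970 pm.

λ = 970 pm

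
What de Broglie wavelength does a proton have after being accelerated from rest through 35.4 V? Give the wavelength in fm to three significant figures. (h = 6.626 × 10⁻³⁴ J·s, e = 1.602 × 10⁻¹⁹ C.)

KE = eV = 1.602 × 10⁻¹⁹ × 35.40 = 5.671 × 10⁻¹⁸ J.
p = √(2mKE) = √(2 × 1.673 × 10⁻²⁷ × 5.671 × 10⁻¹⁸) = 1.378 × 10⁻²² kg·m/s.
λ = h/p = 6.626 × 10⁻³⁴ / 1.378 × 10⁻²² = 4.81 × 10⁻¹² m = 4810 fm.

λ = 4810 fm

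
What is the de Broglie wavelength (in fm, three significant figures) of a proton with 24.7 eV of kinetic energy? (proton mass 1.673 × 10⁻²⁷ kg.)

λ = 5760 fm

KE = 24.7 eV = 3.957 × 10⁻¹⁸ J.
p = √(2mKE) = √(2 × 1.673 × 10⁻²⁷ × 3.957 × 10⁻¹⁸) = 1.151 × 10⁻²² kg·m/s.
λ = h/p = 6.626 × 10⁻³⁴ / 1.151 × 10⁻²² = 5.76 × 10⁻¹² m = 5760 fm.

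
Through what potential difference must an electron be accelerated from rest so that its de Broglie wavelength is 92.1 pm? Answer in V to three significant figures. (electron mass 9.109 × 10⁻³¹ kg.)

p = h/λ = 6.626 × 10⁻³⁴ / 9.210 × 10⁻¹¹ = 7.194 × 10⁻²⁴ kg·m/s.
KE = p²/(2m) = 2.841 × 10⁻¹⁷ J.
V = KE/e = 2.841 × 10⁻¹⁷ / (1.602 × 10⁻¹⁹) = 177 V.

V = 177 V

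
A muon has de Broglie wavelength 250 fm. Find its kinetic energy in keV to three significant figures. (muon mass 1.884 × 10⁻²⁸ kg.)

p = h/λ = 6.626 × 10⁻³⁴ / 2.500 × 10⁻¹³ = 2.650 × 10⁻²¹ kg·m/s.
KE = p²/(2m) = (2.650 × 10⁻²¹)² / (2 × 1.884 × 10⁻²⁸) = 1.864 × 10⁻¹⁴ J = 116 keV.

KE = 116 keV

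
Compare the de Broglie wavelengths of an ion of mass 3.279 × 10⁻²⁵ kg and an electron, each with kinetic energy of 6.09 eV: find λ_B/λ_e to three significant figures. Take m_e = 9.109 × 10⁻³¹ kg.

λ_B/λ_e = 1.67 × 10⁻³

At fixed KE, p = √(2mKE) so λ = h/p ∝ 1/√m.
λ_B/λ_e = √(m_e/m_B) = √(9.109 × 10⁻³¹/3.279 × 10⁻²⁵) = √(2.778 × 10⁻⁶) = 1.67 × 10⁻³.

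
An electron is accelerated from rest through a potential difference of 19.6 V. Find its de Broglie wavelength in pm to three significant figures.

KE = eV = 1.602 × 10⁻¹⁹ × 19.60 = 3.140 × 10⁻¹⁸ J.
p = √(2mKE) = √(2 × 9.109 × 10⁻³¹ × 3.140 × 10⁻¹⁸) = 2.392 × 10⁻²⁴ kg·m/s.
λ = h/p = 6.626 × 10⁻³⁴ / 2.392 × 10⁻²⁴ = 2.77 × 10⁻¹⁰ m = 277 pm.

λ = 277 pm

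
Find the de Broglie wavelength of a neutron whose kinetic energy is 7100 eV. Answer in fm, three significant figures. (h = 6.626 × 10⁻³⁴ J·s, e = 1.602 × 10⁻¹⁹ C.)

λ = 339 fm

KE = 7100 eV = 1.137 × 10⁻¹⁵ J.
p = √(2mKE) = √(2 × 1.675 × 10⁻²⁷ × 1.137 × 10⁻¹⁵) = 1.952 × 10⁻²¹ kg·m/s.
λ = h/p = 6.626 × 10⁻³⁴ / 1.952 × 10⁻²¹ = 3.39 × 10⁻¹³ m = 339 fm.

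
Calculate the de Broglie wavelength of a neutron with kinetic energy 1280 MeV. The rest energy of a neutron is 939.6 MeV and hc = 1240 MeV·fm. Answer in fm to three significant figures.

λ = 0.617 fm

Total energy E = KE + m₀c² = 1280 + 939.6 = 2219.6 MeV.
(pc)² = E² − (m₀c²)² = (2219.6)² − (939.6)² = 4.044 × 10⁶ MeV², so pc = 2011 MeV.
λ = hc/(pc) = 1240 MeV·fm / 2011 MeV = 0.617 fm.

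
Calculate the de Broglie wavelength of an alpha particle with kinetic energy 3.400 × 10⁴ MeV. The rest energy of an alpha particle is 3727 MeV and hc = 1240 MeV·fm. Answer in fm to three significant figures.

Total energy E = KE + m₀c² = 3.400 × 10⁴ + 3727 = 37727 MeV.
(pc)² = E² − (m₀c²)² = (37727)² − (3727)² = 1.409 × 10⁹ MeV², so pc = 3.754 × 10⁴ MeV.
λ = hc/(pc) = 1240 MeV·fm / 3.754 × 10⁴ MeV = 0.0330 fm.

λ = 0.0330 fm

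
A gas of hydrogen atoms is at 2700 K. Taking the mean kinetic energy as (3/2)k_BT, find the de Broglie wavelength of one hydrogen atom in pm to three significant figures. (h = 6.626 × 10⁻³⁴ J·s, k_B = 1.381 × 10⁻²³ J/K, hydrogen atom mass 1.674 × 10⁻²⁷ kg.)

λ = 48.4 pm

KE = (3/2)k_BT = 1.5 × 1.381 × 10⁻²³ × 2700 = 5.593 × 10⁻²⁰ J.
p = √(2mKE) = √(2 × 1.674 × 10⁻²⁷ × 5.593 × 10⁻²⁰) = 1.368 × 10⁻²³ kg·m/s.
λ = h/p = 4.84 × 10⁻¹¹ m = 48.4 pm.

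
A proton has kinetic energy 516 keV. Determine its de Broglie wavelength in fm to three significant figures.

λ = 39.8 fm

KE = 516 keV = 8.266 × 10⁻¹⁴ J.
p = √(2mKE) = √(2 × 1.673 × 10⁻²⁷ × 8.266 × 10⁻¹⁴) = 1.663 × 10⁻²⁰ kg·m/s.
λ = h/p = 6.626 × 10⁻³⁴ / 1.663 × 10⁻²⁰ = 3.98 × 10⁻¹⁴ m = 39.8 fm.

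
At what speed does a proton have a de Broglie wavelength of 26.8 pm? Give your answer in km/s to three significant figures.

v = 14.8 km/s

p = h/λ = 6.626 × 10⁻³⁴ / 2.680 × 10⁻¹¹ = 2.472 × 10⁻²³ kg·m/s.
v = p/m = 2.472 × 10⁻²³ / 1.673 × 10⁻²⁷ = 1.48 × 10⁴ m/s = 14.8 km/s.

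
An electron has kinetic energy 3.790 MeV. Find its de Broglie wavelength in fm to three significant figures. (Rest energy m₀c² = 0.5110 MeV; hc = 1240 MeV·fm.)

λ = 290 fm

Total energy E = KE + m₀c² = 3.790 + 0.5110 = 4.3010 MeV.
(pc)² = E² − (m₀c²)² = (4.3010)² − (0.5110)² = 18.24 MeV², so pc = 4.271 MeV.
λ = hc/(pc) = 1240 MeV·fm / 4.271 MeV = 290 fm.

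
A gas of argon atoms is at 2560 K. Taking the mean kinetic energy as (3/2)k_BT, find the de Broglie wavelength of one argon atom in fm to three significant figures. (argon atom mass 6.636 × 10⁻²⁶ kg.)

λ = 7900 fm

KE = (3/2)k_BT = 1.5 × 1.381 × 10⁻²³ × 2560 = 5.303 × 10⁻²⁰ J.
p = √(2mKE) = √(2 × 6.636 × 10⁻²⁶ × 5.303 × 10⁻²⁰) = 8.389 × 10⁻²³ kg·m/s.
λ = h/p = 7.90 × 10⁻¹² m = 7900 fm.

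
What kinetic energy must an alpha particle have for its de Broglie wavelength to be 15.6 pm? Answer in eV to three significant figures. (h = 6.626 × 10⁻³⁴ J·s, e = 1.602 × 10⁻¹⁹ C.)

p = h/λ = 6.626 × 10⁻³⁴ / 1.560 × 10⁻¹¹ = 4.247 × 10⁻²³ kg·m/s.
KE = p²/(2m) = (4.247 × 10⁻²³)² / (2 × 6.645 × 10⁻²⁷) = 1.357 × 10⁻¹⁹ J = 0.847 eV.

KE = 0.847 eV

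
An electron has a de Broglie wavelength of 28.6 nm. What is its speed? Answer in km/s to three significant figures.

p = h/λ = 6.626 × 10⁻³⁴ / 2.860 × 10⁻⁸ = 2.317 × 10⁻²⁶ kg·m/s.
v = p/m = 2.317 × 10⁻²⁶ / 9.109 × 10⁻³¹ = 2.54 × 10⁴ m/s = 25.4 km/s.

v = 25.4 km/s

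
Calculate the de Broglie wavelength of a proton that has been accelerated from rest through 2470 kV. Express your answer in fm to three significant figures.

KE = eV = 1.602 × 10⁻¹⁹ × 2.470 × 10⁶ = 3.957 × 10⁻¹³ J.
p = √(2mKE) = √(2 × 1.673 × 10⁻²⁷ × 3.957 × 10⁻¹³) = 3.639 × 10⁻²⁰ kg·m/s.
λ = h/p = 6.626 × 10⁻³⁴ / 3.639 × 10⁻²⁰ = 1.82 × 10⁻¹⁴ m = 18.2 fm.

λ = 18.2 fm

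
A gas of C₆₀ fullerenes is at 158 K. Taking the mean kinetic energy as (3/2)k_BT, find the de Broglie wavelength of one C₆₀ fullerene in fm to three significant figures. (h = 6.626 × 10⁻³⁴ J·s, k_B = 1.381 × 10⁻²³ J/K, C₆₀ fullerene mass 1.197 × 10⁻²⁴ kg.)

KE = (3/2)k_BT = 1.5 × 1.381 × 10⁻²³ × 158 = 3.273 × 10⁻²¹ J.
p = √(2mKE) = √(2 × 1.197 × 10⁻²⁴ × 3.273 × 10⁻²¹) = 8.852 × 10⁻²³ kg·m/s.
λ = h/p = 7.49 × 10⁻¹² m = 7490 fm.

λ = 7490 fm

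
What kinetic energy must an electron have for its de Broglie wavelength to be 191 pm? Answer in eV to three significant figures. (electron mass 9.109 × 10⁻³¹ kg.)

p = h/λ = 6.626 × 10⁻³⁴ / 1.910 × 10⁻¹⁰ = 3.469 × 10⁻²⁴ kg·m/s.
KE = p²/(2m) = (3.469 × 10⁻²⁴)² / (2 × 9.109 × 10⁻³¹) = 6.606 × 10⁻¹⁸ J = 41.2 eV.

KE = 41.2 eV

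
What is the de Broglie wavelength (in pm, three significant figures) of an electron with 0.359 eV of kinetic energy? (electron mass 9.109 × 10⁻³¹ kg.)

KE = 0.359 eV = 5.751 × 10⁻²⁰ J.
p = √(2mKE) = √(2 × 9.109 × 10⁻³¹ × 5.751 × 10⁻²⁰) = 3.237 × 10⁻²⁵ kg·m/s.
λ = h/p = 6.626 × 10⁻³⁴ / 3.237 × 10⁻²⁵ = 2.05 × 10⁻⁹ m = 2050 pm.

λ = 2050 pm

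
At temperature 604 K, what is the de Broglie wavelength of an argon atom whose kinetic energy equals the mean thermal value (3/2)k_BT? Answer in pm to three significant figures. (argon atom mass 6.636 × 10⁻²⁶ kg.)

KE = (3/2)k_BT = 1.5 × 1.381 × 10⁻²³ × 604 = 1.251 × 10⁻²⁰ J.
p = √(2mKE) = √(2 × 6.636 × 10⁻²⁶ × 1.251 × 10⁻²⁰) = 4.075 × 10⁻²³ kg·m/s.
λ = h/p = 1.63 × 10⁻¹¹ m = 16.3 pm.

λ = 16.3 pm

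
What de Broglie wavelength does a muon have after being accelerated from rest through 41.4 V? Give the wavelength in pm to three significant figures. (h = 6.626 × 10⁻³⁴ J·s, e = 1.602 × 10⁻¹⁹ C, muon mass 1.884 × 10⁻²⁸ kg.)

λ = 13.3 pm

KE = eV = 1.602 × 10⁻¹⁹ × 41.40 = 6.632 × 10⁻¹⁸ J.
p = √(2mKE) = √(2 × 1.884 × 10⁻²⁸ × 6.632 × 10⁻¹⁸) = 4.999 × 10⁻²³ kg·m/s.
λ = h/p = 6.626 × 10⁻³⁴ / 4.999 × 10⁻²³ = 1.33 × 10⁻¹¹ m = 13.3 pm.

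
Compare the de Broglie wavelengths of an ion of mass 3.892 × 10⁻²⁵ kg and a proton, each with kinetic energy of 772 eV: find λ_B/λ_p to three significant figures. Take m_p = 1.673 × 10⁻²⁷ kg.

λ_B/λ_p = 0.0656

At fixed KE, p = √(2mKE) so λ = h/p ∝ 1/√m.
λ_B/λ_p = √(m_p/m_B) = √(1.673 × 10⁻²⁷/3.892 × 10⁻²⁵) = √(4.299 × 10⁻³) = 0.0656.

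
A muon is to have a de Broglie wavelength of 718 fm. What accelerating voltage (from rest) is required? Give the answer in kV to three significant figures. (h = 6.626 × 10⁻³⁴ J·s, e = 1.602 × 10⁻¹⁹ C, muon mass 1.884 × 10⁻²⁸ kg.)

p = h/λ = 6.626 × 10⁻³⁴ / 7.180 × 10⁻¹³ = 9.228 × 10⁻²² kg·m/s.
KE = p²/(2m) = 2.260 × 10⁻¹⁵ J.
V = KE/e = 2.260 × 10⁻¹⁵ / (1.602 × 10⁻¹⁹) = 14.1 kV.

V = 14.1 kV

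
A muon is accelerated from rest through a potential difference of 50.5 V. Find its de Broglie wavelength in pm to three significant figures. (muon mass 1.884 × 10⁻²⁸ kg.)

KE = eV = 1.602 × 10⁻¹⁹ × 50.50 = 8.090 × 10⁻¹⁸ J.
p = √(2mKE) = √(2 × 1.884 × 10⁻²⁸ × 8.090 × 10⁻¹⁸) = 5.521 × 10⁻²³ kg·m/s.
λ = h/p = 6.626 × 10⁻³⁴ / 5.521 × 10⁻²³ = 1.20 × 10⁻¹¹ m = 12.0 pm.

λ = 12.0 pm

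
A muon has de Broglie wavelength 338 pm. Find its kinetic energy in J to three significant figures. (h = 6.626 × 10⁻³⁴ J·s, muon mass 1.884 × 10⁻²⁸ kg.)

KE = 1.02 × 10⁻²⁰ J

p = h/λ = 6.626 × 10⁻³⁴ / 3.380 × 10⁻¹⁰ = 1.960 × 10⁻²⁴ kg·m/s.
KE = p²/(2m) = (1.960 × 10⁻²⁴)² / (2 × 1.884 × 10⁻²⁸) = 1.020 × 10⁻²⁰ J = 1.02 × 10⁻²⁰ J.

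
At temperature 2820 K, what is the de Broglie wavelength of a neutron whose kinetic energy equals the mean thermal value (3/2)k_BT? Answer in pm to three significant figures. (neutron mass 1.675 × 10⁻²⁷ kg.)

KE = (3/2)k_BT = 1.5 × 1.381 × 10⁻²³ × 2820 = 5.842 × 10⁻²⁰ J.
p = √(2mKE) = √(2 × 1.675 × 10⁻²⁷ × 5.842 × 10⁻²⁰) = 1.399 × 10⁻²³ kg·m/s.
λ = h/p = 4.74 × 10⁻¹¹ m = 47.4 pm.

λ = 47.4 pm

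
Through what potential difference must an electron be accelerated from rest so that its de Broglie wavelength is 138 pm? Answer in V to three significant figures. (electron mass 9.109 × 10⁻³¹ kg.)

p = h/λ = 6.626 × 10⁻³⁴ / 1.380 × 10⁻¹⁰ = 4.801 × 10⁻²⁴ kg·m/s.
KE = p²/(2m) = 1.265 × 10⁻¹⁷ J.
V = KE/e = 1.265 × 10⁻¹⁷ / (1.602 × 10⁻¹⁹) = 79.0 V.

V = 79.0 V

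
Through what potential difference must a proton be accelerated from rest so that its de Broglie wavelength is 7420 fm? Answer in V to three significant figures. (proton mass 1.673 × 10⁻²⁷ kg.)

p = h/λ = 6.626 × 10⁻³⁴ / 7.420 × 10⁻¹² = 8.930 × 10⁻²³ kg·m/s.
KE = p²/(2m) = 2.383 × 10⁻¹⁸ J.
V = KE/e = 2.383 × 10⁻¹⁸ / (1.602 × 10⁻¹⁹) = 14.9 V.

V = 14.9 V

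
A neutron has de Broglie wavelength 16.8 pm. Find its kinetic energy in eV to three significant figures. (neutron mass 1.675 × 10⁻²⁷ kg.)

KE = 2.90 eV

p = h/λ = 6.626 × 10⁻³⁴ / 1.680 × 10⁻¹¹ = 3.944 × 10⁻²³ kg·m/s.
KE = p²/(2m) = (3.944 × 10⁻²³)² / (2 × 1.675 × 10⁻²⁷) = 4.643 × 10⁻¹⁹ J = 2.90 eV.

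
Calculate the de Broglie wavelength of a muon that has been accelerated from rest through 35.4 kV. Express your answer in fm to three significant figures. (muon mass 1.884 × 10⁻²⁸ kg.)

KE = eV = 1.602 × 10⁻¹⁹ × 3.540 × 10⁴ = 5.671 × 10⁻¹⁵ J.
p = √(2mKE) = √(2 × 1.884 × 10⁻²⁸ × 5.671 × 10⁻¹⁵) = 1.462 × 10⁻²¹ kg·m/s.
λ = h/p = 6.626 × 10⁻³⁴ / 1.462 × 10⁻²¹ = 4.53 × 10⁻¹³ m = 453 fm.

λ = 453 fm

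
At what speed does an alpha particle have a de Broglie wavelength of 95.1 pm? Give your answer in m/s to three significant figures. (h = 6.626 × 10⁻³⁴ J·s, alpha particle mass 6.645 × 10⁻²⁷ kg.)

p = h/λ = 6.626 × 10⁻³⁴ / 9.510 × 10⁻¹¹ = 6.967 × 10⁻²⁴ kg·m/s.
v = p/m = 6.967 × 10⁻²⁴ / 6.645 × 10⁻²⁷ = 1.05 × 10³ m/s = 1050 m/s.

v = 1050 m/s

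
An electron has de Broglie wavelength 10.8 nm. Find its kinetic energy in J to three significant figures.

KE = 2.07 × 10⁻²¹ J

p = h/λ = 6.626 × 10⁻³⁴ / 1.080 × 10⁻⁸ = 6.135 × 10⁻²⁶ kg·m/s.
KE = p²/(2m) = (6.135 × 10⁻²⁶)² / (2 × 9.109 × 10⁻³¹) = 2.066 × 10⁻²¹ J = 2.07 × 10⁻²¹ J.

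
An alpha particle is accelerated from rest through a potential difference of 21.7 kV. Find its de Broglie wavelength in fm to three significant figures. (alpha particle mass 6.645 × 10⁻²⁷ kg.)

KE = 2eV = 2 × 1.602 × 10⁻¹⁹ × 2.170 × 10⁴ = 6.953 × 10⁻¹⁵ J.
p = √(2mKE) = √(2 × 6.645 × 10⁻²⁷ × 6.953 × 10⁻¹⁵) = 9.613 × 10⁻²¹ kg·m/s.
λ = h/p = 6.626 × 10⁻³⁴ / 9.613 × 10⁻²¹ = 6.89 × 10⁻¹⁴ m = 68.9 fm.

λ = 68.9 fm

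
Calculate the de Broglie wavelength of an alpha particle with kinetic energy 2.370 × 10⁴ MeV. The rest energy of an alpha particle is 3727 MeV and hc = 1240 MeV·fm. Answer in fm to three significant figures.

λ = 0.0456 fm

Total energy E = KE + m₀c² = 2.370 × 10⁴ + 3727 = 27427 MeV.
(pc)² = E² − (m₀c²)² = (27427)² − (3727)² = 7.383 × 10⁸ MeV², so pc = 2.717 × 10⁴ MeV.
λ = hc/(pc) = 1240 MeV·fm / 2.717 × 10⁴ MeV = 0.0456 fm.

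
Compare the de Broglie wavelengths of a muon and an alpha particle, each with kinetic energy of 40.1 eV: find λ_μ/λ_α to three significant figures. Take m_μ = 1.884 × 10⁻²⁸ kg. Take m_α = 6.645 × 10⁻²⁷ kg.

At fixed KE, p = √(2mKE) so λ = h/p ∝ 1/√m.
λ_μ/λ_α = √(m_α/m_μ) = √(6.645 × 10⁻²⁷/1.884 × 10⁻²⁸) = √(35.27) = 5.94.

λ_μ/λ_α = 5.94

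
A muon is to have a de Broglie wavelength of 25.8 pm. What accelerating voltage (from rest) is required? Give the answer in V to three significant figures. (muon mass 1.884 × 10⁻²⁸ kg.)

p = h/λ = 6.626 × 10⁻³⁴ / 2.580 × 10⁻¹¹ = 2.568 × 10⁻²³ kg·m/s.
KE = p²/(2m) = 1.750 × 10⁻¹⁸ J.
V = KE/e = 1.750 × 10⁻¹⁸ / (1.602 × 10⁻¹⁹) = 10.9 V.

V = 10.9 V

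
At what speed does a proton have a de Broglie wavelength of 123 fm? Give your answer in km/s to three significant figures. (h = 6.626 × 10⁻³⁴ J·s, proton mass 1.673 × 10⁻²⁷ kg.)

v = 3220 km/s

p = h/λ = 6.626 × 10⁻³⁴ / 1.230 × 10⁻¹³ = 5.387 × 10⁻²¹ kg·m/s.
v = p/m = 5.387 × 10⁻²¹ / 1.673 × 10⁻²⁷ = 3.22 × 10⁶ m/s = 3220 km/s.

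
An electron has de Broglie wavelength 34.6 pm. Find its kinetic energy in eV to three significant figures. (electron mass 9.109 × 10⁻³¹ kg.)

KE = 1260 eV

p = h/λ = 6.626 × 10⁻³⁴ / 3.460 × 10⁻¹¹ = 1.915 × 10⁻²³ kg·m/s.
KE = p²/(2m) = (1.915 × 10⁻²³)² / (2 × 9.109 × 10⁻³¹) = 2.013 × 10⁻¹⁶ J = 1260 eV.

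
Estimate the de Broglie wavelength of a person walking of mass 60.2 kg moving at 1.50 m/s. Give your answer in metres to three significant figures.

λ = 7.34 × 10⁻³⁶ m

p = mv = 60.2 × 1.50 = 9.030 × 10¹ kg·m/s.
λ = h/p = 6.626 × 10⁻³⁴ / 9.030 × 10¹ = 7.34 × 10⁻³⁶ m.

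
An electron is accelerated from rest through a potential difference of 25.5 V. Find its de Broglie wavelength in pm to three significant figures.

λ = 243 pm

KE = eV = 1.602 × 10⁻¹⁹ × 25.50 = 4.085 × 10⁻¹⁸ J.
p = √(2mKE) = √(2 × 9.109 × 10⁻³¹ × 4.085 × 10⁻¹⁸) = 2.728 × 10⁻²⁴ kg·m/s.
λ = h/p = 6.626 × 10⁻³⁴ / 2.728 × 10⁻²⁴ = 2.43 × 10⁻¹⁰ m = 243 pm.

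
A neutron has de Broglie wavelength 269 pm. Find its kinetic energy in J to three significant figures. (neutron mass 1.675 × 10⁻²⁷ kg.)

KE = 1.81 × 10⁻²¹ J

p = h/λ = 6.626 × 10⁻³⁴ / 2.690 × 10⁻¹⁰ = 2.463 × 10⁻²⁴ kg·m/s.
KE = p²/(2m) = (2.463 × 10⁻²⁴)² / (2 × 1.675 × 10⁻²⁷) = 1.811 × 10⁻²¹ J = 1.81 × 10⁻²¹ J.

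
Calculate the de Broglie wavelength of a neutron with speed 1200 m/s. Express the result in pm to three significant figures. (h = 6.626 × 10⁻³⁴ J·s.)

λ = 330 pm

p = mv = 1.675 × 10⁻²⁷ × 1200 = 2.010 × 10⁻²⁴ kg·m/s.
λ = h/p = 6.626 × 10⁻³⁴ / 2.010 × 10⁻²⁴ = 3.30 × 10⁻¹⁰ m = 330 pm.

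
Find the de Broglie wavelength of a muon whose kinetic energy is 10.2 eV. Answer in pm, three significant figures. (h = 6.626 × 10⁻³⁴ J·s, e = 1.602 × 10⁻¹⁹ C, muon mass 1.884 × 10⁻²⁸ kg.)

KE = 10.2 eV = 1.634 × 10⁻¹⁸ J.
p = √(2mKE) = √(2 × 1.884 × 10⁻²⁸ × 1.634 × 10⁻¹⁸) = 2.481 × 10⁻²³ kg·m/s.
λ = h/p = 6.626 × 10⁻³⁴ / 2.481 × 10⁻²³ = 2.67 × 10⁻¹¹ m = 26.7 pm.

λ = 26.7 pm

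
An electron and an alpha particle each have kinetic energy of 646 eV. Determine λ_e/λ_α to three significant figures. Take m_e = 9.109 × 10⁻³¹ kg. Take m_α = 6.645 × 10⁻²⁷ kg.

λ_e/λ_α = 85.4

At fixed KE, p = √(2mKE) so λ = h/p ∝ 1/√m.
λ_e/λ_α = √(m_α/m_e) = √(6.645 × 10⁻²⁷/9.109 × 10⁻³¹) = √(7295) = 85.4.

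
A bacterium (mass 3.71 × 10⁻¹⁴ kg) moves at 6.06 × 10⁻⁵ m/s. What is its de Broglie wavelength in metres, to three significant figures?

p = mv = 3.71 × 10⁻¹⁴ × 6.06 × 10⁻⁵ = 2.248 × 10⁻¹⁸ kg·m/s.
λ = h/p = 6.626 × 10⁻³⁴ / 2.248 × 10⁻¹⁸ = 2.95 × 10⁻¹⁶ m.

λ = 2.95 × 10⁻¹⁶ m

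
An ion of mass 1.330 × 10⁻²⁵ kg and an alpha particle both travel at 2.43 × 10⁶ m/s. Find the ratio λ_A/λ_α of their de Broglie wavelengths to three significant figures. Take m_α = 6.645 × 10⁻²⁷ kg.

λ_A/λ_α = 0.0500

At fixed v, p = mv so λ = h/(mv) ∝ 1/m.
λ_A/λ_α = m_α/m_A = 6.645 × 10⁻²⁷/1.330 × 10⁻²⁵ = 0.0500.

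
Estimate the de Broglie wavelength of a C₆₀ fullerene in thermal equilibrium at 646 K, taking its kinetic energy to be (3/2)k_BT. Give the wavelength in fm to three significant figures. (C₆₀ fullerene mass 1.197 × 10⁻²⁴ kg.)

λ = 3700 fm

KE = (3/2)k_BT = 1.5 × 1.381 × 10⁻²³ × 646 = 1.338 × 10⁻²⁰ J.
p = √(2mKE) = √(2 × 1.197 × 10⁻²⁴ × 1.338 × 10⁻²⁰) = 1.790 × 10⁻²² kg·m/s.
λ = h/p = 3.70 × 10⁻¹² m = 3700 fm.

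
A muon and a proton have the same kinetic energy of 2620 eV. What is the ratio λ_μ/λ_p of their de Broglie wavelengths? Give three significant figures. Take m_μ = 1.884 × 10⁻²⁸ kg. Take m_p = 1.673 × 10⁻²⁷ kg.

λ_μ/λ_p = 2.98

At fixed KE, p = √(2mKE) so λ = h/p ∝ 1/√m.
λ_μ/λ_p = √(m_p/m_μ) = √(1.673 × 10⁻²⁷/1.884 × 10⁻²⁸) = √(8.880) = 2.98.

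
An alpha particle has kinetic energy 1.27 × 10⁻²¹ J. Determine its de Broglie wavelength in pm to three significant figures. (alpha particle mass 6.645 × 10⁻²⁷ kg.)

p = √(2mKE) = √(2 × 6.645 × 10⁻²⁷ × 1.270 × 10⁻²¹) = 4.108 × 10⁻²⁴ kg·m/s.
λ = h/p = 6.626 × 10⁻³⁴ / 4.108 × 10⁻²⁴ = 1.61 × 10⁻¹⁰ m = 161 pm.

λ = 161 pm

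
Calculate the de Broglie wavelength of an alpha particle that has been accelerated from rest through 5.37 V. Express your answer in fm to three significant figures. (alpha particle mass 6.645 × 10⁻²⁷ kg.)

KE = 2eV = 2 × 1.602 × 10⁻¹⁹ × 5.370 = 1.721 × 10⁻¹⁸ J.
p = √(2mKE) = √(2 × 6.645 × 10⁻²⁷ × 1.721 × 10⁻¹⁸) = 1.512 × 10⁻²² kg·m/s.
λ = h/p = 6.626 × 10⁻³⁴ / 1.512 × 10⁻²² = 4.38 × 10⁻¹² m = 4380 fm.

λ = 4380 fm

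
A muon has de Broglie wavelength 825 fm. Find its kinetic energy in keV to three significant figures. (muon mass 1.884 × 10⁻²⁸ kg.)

KE = 10.7 keV

p = h/λ = 6.626 × 10⁻³⁴ / 8.250 × 10⁻¹³ = 8.032 × 10⁻²² kg·m/s.
KE = p²/(2m) = (8.032 × 10⁻²²)² / (2 × 1.884 × 10⁻²⁸) = 1.712 × 10⁻¹⁵ J = 10.7 keV.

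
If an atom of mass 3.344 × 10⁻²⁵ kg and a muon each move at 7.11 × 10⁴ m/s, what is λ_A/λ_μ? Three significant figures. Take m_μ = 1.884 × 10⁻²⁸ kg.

At fixed v, p = mv so λ = h/(mv) ∝ 1/m.
λ_A/λ_μ = m_μ/m_A = 1.884 × 10⁻²⁸/3.344 × 10⁻²⁵ = 5.63 × 10⁻⁴.

λ_A/λ_μ = 5.63 × 10⁻⁴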